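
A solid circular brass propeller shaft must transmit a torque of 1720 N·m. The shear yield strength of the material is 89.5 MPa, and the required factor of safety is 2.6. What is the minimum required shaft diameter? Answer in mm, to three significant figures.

d = 63.4 mm

Allowable shear stress τ_allow = 89.5/2.6 = 34.42 MPa.
For a solid shaft τ = 16T/(πd³), so d³ = 16T/(π τ_allow) = 16×1720000/(π×34.42) = 254500 mm³.
d = (254500)^(1/3) = 63.37 mm.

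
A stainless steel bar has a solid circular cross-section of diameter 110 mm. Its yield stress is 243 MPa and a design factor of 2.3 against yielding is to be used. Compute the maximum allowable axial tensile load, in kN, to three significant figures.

σ_allow = 243/2.3 = 105.7 MPa.
A = πd²/4 = π×110²/4 = 9503 mm².
F_allow = σ_allow × A = 105.7×9503 = 1.004×10^6 N.

F_allow = 1000 kN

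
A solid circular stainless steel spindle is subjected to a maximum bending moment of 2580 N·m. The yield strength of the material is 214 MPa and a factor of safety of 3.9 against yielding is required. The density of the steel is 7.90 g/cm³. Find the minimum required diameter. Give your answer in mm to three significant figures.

d = 78.2 mm

σ_allow = 214/3.9 = 54.87 MPa.
For a solid circular section σ = 32M/(πd³), so d³ = 32M/(π σ_allow) = 32×2580000/(π×54.87) = 478900 mm³.
d = 78.24 mm.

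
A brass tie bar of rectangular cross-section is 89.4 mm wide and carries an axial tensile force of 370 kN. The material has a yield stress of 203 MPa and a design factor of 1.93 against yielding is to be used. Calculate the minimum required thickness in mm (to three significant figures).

σ_allow = 203/1.93 = 105.2 MPa.
Required area A = F/σ_allow = 370000/105.2 = 3518 mm².
t = A/w = 3518/89.4 = 39.35 mm.

t = 39.3 mm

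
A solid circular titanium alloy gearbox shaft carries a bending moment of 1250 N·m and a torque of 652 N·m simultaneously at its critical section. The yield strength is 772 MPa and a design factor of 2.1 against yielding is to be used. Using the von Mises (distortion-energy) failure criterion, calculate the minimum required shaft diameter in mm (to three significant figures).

d = 33.6 mm

σ_allow = σ_y/n = 772/2.1 = 367.6 MPa.
For a solid shaft σ_b = 32M/(πd³) and τ = 16T/(πd³), so the von Mises stress is σ' = (16/πd³)·√(4M²+3T²).
√(4M²+3T²) = √(4×(1.250×10^6)² + 3×(652000)²) = 2.743×10^6 N·mm.
d³ = 16×2.743×10^6/(π×367.6) = 38000 mm³.
d = 33.62 mm.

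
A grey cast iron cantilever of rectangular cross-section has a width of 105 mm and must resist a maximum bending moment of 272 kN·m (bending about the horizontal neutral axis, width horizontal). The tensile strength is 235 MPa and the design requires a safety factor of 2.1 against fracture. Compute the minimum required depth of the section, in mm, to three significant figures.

σ_allow = 235/2.1 = 111.9 MPa.
For a rectangular section σ = 6M/(bh²), so h² = 6M/(b σ_allow) = 6×2.7200×10^8/(105×111.9) = 138900 mm².
h = 372.7 mm.

h = 373 mm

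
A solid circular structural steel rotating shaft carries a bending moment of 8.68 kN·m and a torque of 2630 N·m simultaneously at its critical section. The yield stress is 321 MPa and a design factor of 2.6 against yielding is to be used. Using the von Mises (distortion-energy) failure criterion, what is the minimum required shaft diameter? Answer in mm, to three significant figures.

d = 90.5 mm

σ_allow = σ_y/n = 321/2.6 = 123.5 MPa.
For a solid shaft σ_b = 32M/(πd³) and τ = 16T/(πd³), so the von Mises stress is σ' = (16/πd³)·√(4M²+3T²).
√(4M²+3T²) = √(4×(8.680×10^6)² + 3×(2.630×10^6)²) = 1.795×10^7 N·mm.
d³ = 16×1.795×10^7/(π×123.5) = 740400 mm³.
d = 90.47 mm.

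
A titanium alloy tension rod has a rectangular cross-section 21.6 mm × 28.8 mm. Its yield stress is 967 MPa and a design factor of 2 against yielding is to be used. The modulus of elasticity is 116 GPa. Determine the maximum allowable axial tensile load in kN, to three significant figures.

σ_allow = 967/2 = 483.5 MPa.
A = 21.6×28.8 = 622.1 mm².
F_allow = σ_allow × A = 483.5×622.1 = 300800 N.

F_allow = 301 kN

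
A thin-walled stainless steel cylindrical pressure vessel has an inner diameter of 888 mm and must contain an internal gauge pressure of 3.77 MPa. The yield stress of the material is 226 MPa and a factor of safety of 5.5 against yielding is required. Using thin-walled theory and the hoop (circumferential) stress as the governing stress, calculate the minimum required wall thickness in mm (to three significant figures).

t = 40.7 mm

σ_allow = 226/5.5 = 41.09 MPa.
Hoop stress σ_h = pD/(2t), so t = pD/(2σ_allow) = 3.77×888/(2×41.09) = 40.74 mm.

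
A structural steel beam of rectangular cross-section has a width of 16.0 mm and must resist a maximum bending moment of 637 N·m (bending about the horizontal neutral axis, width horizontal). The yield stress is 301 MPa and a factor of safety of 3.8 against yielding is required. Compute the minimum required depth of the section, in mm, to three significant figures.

σ_allow = 301/3.8 = 79.21 MPa.
For a rectangular section σ = 6M/(bh²), so h² = 6M/(b σ_allow) = 6×637000/(16.0×79.21) = 3016 mm².
h = 54.92 mm.

h = 54.9 mm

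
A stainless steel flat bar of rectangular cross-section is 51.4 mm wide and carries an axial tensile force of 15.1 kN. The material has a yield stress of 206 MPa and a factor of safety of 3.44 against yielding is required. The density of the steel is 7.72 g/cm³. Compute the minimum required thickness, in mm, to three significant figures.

σ_allow = 206/3.44 = 59.88 MPa.
Required area A = F/σ_allow = 15100/59.88 = 252.2 mm².
t = A/w = 252.2/51.4 = 4.906 mm.

t = 4.91 mm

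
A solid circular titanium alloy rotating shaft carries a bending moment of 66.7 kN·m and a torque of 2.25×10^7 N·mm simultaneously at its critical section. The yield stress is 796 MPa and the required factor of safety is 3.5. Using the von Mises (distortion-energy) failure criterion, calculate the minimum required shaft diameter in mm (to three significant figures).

d = 146 mm

σ_allow = σ_y/n = 796/3.5 = 227.4 MPa.
For a solid shaft σ_b = 32M/(πd³) and τ = 16T/(πd³), so the von Mises stress is σ' = (16/πd³)·√(4M²+3T²).
√(4M²+3T²) = √(4×(6.670×10^7)² + 3×(2.250×10^7)²) = 1.390×10^8 N·mm.
d³ = 16×1.390×10^8/(π×227.4) = 3.112×10^6 mm³.
d = 146.0 mm.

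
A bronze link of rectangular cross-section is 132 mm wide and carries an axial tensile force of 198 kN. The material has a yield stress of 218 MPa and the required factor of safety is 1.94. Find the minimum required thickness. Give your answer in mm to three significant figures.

σ_allow = 218/1.94 = 112.4 MPa.
Required area A = F/σ_allow = 198000/112.4 = 1762 mm².
t = A/w = 1762/132 = 13.35 mm.

t = 13.3 mm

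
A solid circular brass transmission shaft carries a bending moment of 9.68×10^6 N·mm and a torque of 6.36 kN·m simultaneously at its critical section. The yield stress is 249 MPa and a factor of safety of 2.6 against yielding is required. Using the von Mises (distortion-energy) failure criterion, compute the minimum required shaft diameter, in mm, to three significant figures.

σ_allow = σ_y/n = 249/2.6 = 95.77 MPa.
For a solid shaft σ_b = 32M/(πd³) and τ = 16T/(πd³), so the von Mises stress is σ' = (16/πd³)·√(4M²+3T²).
√(4M²+3T²) = √(4×(9.680×10^6)² + 3×(6.360×10^6)²) = 2.227×10^7 N·mm.
d³ = 16×2.227×10^7/(π×95.77) = 1.185×10^6 mm³.
d = 105.8 mm.

d = 106 mm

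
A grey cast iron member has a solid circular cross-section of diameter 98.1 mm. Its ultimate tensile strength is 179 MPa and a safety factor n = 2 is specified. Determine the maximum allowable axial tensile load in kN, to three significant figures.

F_allow = 676 kN

σ_allow = 179/2 = 89.50 MPa.
A = πd²/4 = π×98.1²/4 = 7558 mm².
F_allow = σ_allow × A = 89.50×7558 = 676500 N.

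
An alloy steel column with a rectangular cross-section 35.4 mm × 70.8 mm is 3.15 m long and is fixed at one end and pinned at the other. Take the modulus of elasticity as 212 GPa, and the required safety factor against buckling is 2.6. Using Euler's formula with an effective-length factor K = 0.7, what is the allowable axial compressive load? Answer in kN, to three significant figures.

P_allow = 43.3 kN

Buckling occurs about the weak axis: I_min = h·b³/12 = 70.8×35.4³/12 = 261700 mm⁴ (b = 35.4 mm is the smaller dimension).
Effective length L_e = KL = 0.7×3.15 m = 2205 mm.
Euler critical load P_cr = π²EI/L_e² = π²×212000×261700/2205² = 112600 N.
P_allow = P_cr/n = 112600/2.6 = 43320 N.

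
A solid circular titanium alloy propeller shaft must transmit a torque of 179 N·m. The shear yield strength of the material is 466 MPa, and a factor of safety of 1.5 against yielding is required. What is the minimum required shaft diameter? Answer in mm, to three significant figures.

Allowable shear stress τ_allow = 466/1.5 = 310.7 MPa.
For a solid shaft τ = 16T/(πd³), so d³ = 16T/(π τ_allow) = 16×179000/(π×310.7) = 2934 mm³.
d = (2934)^(1/3) = 14.32 mm.

d = 14.3 mm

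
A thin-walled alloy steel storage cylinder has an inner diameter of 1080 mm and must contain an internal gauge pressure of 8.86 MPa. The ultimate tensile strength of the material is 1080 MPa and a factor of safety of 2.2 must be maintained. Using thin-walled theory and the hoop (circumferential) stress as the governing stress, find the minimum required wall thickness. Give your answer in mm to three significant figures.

σ_allow = 1080/2.2 = 490.9 MPa.
Hoop stress σ_h = pD/(2t), so t = pD/(2σ_allow) = 8.86×1080/(2×490.9) = 9.746 mm.

t = 9.75 mm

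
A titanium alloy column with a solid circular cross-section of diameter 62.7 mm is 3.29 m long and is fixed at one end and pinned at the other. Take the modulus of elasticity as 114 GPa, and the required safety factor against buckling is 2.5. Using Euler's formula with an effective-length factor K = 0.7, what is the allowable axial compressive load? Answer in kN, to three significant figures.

I = πd⁴/64 = π×62.7⁴/64 = 758600 mm⁴.
Effective length L_e = KL = 0.7×3.29 m = 2303 mm.
Euler critical load P_cr = π²EI/L_e² = π²×114000×758600/2303² = 160900 N.
P_allow = P_cr/n = 160900/2.5 = 64370 N.

P_allow = 64.4 kN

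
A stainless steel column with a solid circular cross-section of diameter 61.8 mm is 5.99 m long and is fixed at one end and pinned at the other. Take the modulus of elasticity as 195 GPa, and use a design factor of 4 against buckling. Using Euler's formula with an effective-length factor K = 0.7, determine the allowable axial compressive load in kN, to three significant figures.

P_allow = 19.6 kN

I = πd⁴/64 = π×61.8⁴/64 = 716000 mm⁴.
Effective length L_e = KL = 0.7×5.99 m = 4193 mm.
Euler critical load P_cr = π²EI/L_e² = π²×195000×716000/4193² = 78380 N.
P_allow = P_cr/n = 78380/4 = 19600 N.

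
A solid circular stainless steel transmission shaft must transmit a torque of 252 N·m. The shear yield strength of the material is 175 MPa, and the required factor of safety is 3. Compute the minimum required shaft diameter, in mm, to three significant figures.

Allowable shear stress τ_allow = 175/3 = 58.33 MPa.
For a solid shaft τ = 16T/(πd³), so d³ = 16T/(π τ_allow) = 16×252000/(π×58.33) = 22000 mm³.
d = (22000)^(1/3) = 28.02 mm.

d = 28.0 mm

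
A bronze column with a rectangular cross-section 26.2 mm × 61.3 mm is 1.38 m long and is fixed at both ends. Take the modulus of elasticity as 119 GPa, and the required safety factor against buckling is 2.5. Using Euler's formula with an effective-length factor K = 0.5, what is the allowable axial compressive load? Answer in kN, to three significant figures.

Buckling occurs about the weak axis: I_min = h·b³/12 = 61.3×26.2³/12 = 91870 mm⁴ (b = 26.2 mm is the smaller dimension).
Effective length L_e = KL = 0.5×1.38 m = 690.0 mm.
Euler critical load P_cr = π²EI/L_e² = π²×119000×91870/690.0² = 226600 N.
P_allow = P_cr/n = 226600/2.5 = 90650 N.

P_allow = 90.7 kN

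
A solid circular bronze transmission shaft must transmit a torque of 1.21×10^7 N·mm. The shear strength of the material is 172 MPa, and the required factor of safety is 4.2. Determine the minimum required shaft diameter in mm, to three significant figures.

Allowable shear stress τ_allow = 172/4.2 = 40.95 MPa.
For a solid shaft τ = 16T/(πd³), so d³ = 16T/(π τ_allow) = 16×1.2100×10^7/(π×40.95) = 1.505×10^6 mm³.
d = (1.505×10^6)^(1/3) = 114.6 mm.

d = 115 mm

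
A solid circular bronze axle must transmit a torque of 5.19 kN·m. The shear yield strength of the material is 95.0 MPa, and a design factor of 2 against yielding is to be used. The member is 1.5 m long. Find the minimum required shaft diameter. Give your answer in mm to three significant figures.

Allowable shear stress τ_allow = 95.0/2 = 47.50 MPa.
For a solid shaft τ = 16T/(πd³), so d³ = 16T/(π τ_allow) = 16×5190000/(π×47.50) = 556500 mm³.
d = (556500)^(1/3) = 82.25 mm.

d = 82.3 mm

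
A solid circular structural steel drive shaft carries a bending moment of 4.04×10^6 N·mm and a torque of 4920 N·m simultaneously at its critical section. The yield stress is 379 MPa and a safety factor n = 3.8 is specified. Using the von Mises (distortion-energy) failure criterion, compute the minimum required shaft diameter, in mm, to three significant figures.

d = 84.3 mm

σ_allow = σ_y/n = 379/3.8 = 99.74 MPa.
For a solid shaft σ_b = 32M/(πd³) and τ = 16T/(πd³), so the von Mises stress is σ' = (16/πd³)·√(4M²+3T²).
√(4M²+3T²) = √(4×(4.040×10^6)² + 3×(4.920×10^6)²) = 1.174×10^7 N·mm.
d³ = 16×1.174×10^7/(π×99.74) = 599700 mm³.
d = 84.33 mm.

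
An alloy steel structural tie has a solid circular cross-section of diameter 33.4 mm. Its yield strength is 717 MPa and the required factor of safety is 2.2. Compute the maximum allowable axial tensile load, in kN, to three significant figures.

F_allow = 286 kN

σ_allow = 717/2.2 = 325.9 MPa.
A = πd²/4 = π×33.4²/4 = 876.2 mm².
F_allow = σ_allow × A = 325.9×876.2 = 285500 N.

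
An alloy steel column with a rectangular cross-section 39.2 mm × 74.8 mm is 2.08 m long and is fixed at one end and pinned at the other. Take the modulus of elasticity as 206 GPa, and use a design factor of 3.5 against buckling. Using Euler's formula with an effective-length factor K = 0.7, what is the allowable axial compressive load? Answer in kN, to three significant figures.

Buckling occurs about the weak axis: I_min = h·b³/12 = 74.8×39.2³/12 = 375500 mm⁴ (b = 39.2 mm is the smaller dimension).
Effective length L_e = KL = 0.7×2.08 m = 1456 mm.
Euler critical load P_cr = π²EI/L_e² = π²×206000×375500/1456² = 360100 N.
P_allow = P_cr/n = 360100/3.5 = 102900 N.

P_allow = 103 kN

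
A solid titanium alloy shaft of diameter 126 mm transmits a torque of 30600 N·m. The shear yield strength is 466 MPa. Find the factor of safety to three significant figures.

n = 5.98

τ = 16T/(πd³) = 16×3.0600×10^7/(π×126³) = 77.91 MPa.
n = τ_limit/τ = 466/77.91 = 5.981.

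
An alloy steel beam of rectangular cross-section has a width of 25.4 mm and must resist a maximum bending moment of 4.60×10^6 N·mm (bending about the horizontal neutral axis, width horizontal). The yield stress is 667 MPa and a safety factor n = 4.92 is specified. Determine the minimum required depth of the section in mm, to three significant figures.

σ_allow = 667/4.92 = 135.6 MPa.
For a rectangular section σ = 6M/(bh²), so h² = 6M/(b σ_allow) = 6×4600000/(25.4×135.6) = 8015 mm².
h = 89.53 mm.

h = 89.5 mm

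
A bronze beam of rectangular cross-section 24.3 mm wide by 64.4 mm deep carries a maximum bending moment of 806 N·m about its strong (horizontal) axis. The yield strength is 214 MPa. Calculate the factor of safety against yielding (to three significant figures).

Section modulus S = bh²/6 = 24.3×64.4²/6 = 16800 mm³.
σ = M/S = 806000/16800 = 47.99 MPa.
n = 214/47.99 = 4.460.

n = 4.46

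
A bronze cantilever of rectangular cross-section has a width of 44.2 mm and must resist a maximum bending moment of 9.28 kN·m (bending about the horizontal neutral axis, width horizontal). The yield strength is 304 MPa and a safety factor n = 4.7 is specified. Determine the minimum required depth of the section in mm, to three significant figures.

h = 140 mm

σ_allow = 304/4.7 = 64.68 MPa.
For a rectangular section σ = 6M/(bh²), so h² = 6M/(b σ_allow) = 6×9280000/(44.2×64.68) = 19480 mm².
h = 139.6 mm.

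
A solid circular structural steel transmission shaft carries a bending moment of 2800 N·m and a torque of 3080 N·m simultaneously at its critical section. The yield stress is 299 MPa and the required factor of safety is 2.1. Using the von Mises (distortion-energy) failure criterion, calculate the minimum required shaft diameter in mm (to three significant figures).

σ_allow = σ_y/n = 299/2.1 = 142.4 MPa.
For a solid shaft σ_b = 32M/(πd³) and τ = 16T/(πd³), so the von Mises stress is σ' = (16/πd³)·√(4M²+3T²).
√(4M²+3T²) = √(4×(2.800×10^6)² + 3×(3.080×10^6)²) = 7.734×10^6 N·mm.
d³ = 16×7.734×10^6/(π×142.4) = 276700 mm³.
d = 65.16 mm.

d = 65.2 mm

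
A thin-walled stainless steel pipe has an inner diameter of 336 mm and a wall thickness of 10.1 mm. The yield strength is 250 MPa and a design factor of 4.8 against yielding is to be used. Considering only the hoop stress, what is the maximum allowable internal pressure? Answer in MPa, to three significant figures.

p_allow = 3.13 MPa

σ_allow = 250/4.8 = 52.08 MPa.
σ_h = pD/(2t) → p_allow = 2σ_allow t/D = 2×52.08×10.1/336 = 3.131 MPa.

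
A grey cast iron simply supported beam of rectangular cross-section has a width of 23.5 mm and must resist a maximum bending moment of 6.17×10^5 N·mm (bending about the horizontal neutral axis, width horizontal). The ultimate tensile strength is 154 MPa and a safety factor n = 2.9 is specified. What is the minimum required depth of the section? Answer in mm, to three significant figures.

σ_allow = 154/2.9 = 53.10 MPa.
For a rectangular section σ = 6M/(bh²), so h² = 6M/(b σ_allow) = 6×617000/(23.5×53.10) = 2967 mm².
h = 54.47 mm.

h = 54.5 mm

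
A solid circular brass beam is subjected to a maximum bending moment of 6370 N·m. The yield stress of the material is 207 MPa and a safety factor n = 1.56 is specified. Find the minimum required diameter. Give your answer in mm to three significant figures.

d = 78.8 mm

σ_allow = 207/1.56 = 132.7 MPa.
For a solid circular section σ = 32M/(πd³), so d³ = 32M/(π σ_allow) = 32×6370000/(π×132.7) = 489000 mm³.
d = 78.78 mm.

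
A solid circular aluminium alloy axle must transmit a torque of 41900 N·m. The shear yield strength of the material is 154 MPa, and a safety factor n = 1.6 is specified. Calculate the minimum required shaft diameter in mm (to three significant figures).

Allowable shear stress τ_allow = 154/1.6 = 96.25 MPa.
For a solid shaft τ = 16T/(πd³), so d³ = 16T/(π τ_allow) = 16×4.1900×10^7/(π×96.25) = 2.217×10^6 mm³.
d = (2.217×10^6)^(1/3) = 130.4 mm.

d = 130 mm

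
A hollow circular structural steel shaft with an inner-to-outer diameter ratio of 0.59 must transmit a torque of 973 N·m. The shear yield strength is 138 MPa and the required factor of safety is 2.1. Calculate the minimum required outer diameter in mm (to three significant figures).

τ_allow = 138/2.1 = 65.71 MPa.
For a hollow shaft τ = 16T/[πd_o³(1−k⁴)] with k = 0.59, so 1−k⁴ = 0.8788.
d_o³ = 16T/[π τ_allow (1−k⁴)] = 16×973000/(π×65.71×0.8788) = 85810 mm³.
d_o = 44.11 mm.

d_o = 44.1 mm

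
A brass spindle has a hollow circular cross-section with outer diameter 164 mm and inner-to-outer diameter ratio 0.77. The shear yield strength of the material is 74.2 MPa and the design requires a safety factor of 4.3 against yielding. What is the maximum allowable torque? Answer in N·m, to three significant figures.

τ_allow = 74.2/4.3 = 17.26 MPa.
For a hollow shaft T_allow = τ_allow·πd_o³(1−k⁴)/16 with 1−k⁴ = 0.6485, so πd_o³(1−k⁴)/16 = 561600 mm³.
T_allow = 17.26×561600 = 9.691×10^6 N·mm = 9691 N·m.

T_allow = 9690 N·m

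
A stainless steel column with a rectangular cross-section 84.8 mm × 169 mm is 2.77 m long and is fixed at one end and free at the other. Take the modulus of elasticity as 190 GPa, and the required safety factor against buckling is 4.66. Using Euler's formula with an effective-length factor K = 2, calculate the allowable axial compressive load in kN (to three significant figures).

Buckling occurs about the weak axis: I_min = h·b³/12 = 169×84.8³/12 = 8.588×10^6 mm⁴ (b = 84.8 mm is the smaller dimension).
Effective length L_e = KL = 2×2.77 m = 5540 mm.
Euler critical load P_cr = π²EI/L_e² = π²×190000×8.588×10^6/5540² = 524700 N.
P_allow = P_cr/n = 524700/4.66 = 112600 N.

P_allow = 113 kN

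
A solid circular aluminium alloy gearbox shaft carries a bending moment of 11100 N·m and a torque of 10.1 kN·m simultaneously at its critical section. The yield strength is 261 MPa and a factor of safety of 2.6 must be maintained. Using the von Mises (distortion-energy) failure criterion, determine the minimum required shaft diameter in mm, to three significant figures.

σ_allow = σ_y/n = 261/2.6 = 100.4 MPa.
For a solid shaft σ_b = 32M/(πd³) and τ = 16T/(πd³), so the von Mises stress is σ' = (16/πd³)·√(4M²+3T²).
√(4M²+3T²) = √(4×(1.110×10^7)² + 3×(1.010×10^7)²) = 2.826×10^7 N·mm.
d³ = 16×2.826×10^7/(π×100.4) = 1.434×10^6 mm³.
d = 112.8 mm.

d = 113 mm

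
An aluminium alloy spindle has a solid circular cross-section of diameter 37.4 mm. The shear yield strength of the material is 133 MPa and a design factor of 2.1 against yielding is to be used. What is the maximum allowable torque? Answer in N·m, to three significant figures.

T_allow = 651 N·m

τ_allow = 133/2.1 = 63.33 MPa.
For a solid shaft T_allow = τ_allow·πd³/16; πd³/16 = π×37.4³/16 = 10270 mm³.
T_allow = 63.33×10270 = 650500 N·mm = 650.5 N·m.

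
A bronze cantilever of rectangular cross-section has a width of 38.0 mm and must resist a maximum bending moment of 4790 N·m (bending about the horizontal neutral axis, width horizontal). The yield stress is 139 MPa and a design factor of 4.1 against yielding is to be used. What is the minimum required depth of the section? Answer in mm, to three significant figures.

σ_allow = 139/4.1 = 33.90 MPa.
For a rectangular section σ = 6M/(bh²), so h² = 6M/(b σ_allow) = 6×4790000/(38.0×33.90) = 22310 mm².
h = 149.4 mm.

h = 149 mm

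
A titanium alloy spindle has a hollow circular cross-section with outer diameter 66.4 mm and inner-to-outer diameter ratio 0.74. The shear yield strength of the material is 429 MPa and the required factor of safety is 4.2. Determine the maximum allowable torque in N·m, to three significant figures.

T_allow = 4110 N·m

τ_allow = 429/4.2 = 102.1 MPa.
For a hollow shaft T_allow = τ_allow·πd_o³(1−k⁴)/16 with 1−k⁴ = 0.7001, so πd_o³(1−k⁴)/16 = 40250 mm³.
T_allow = 102.1×40250 = 4.111×10^6 N·mm = 4111 N·m.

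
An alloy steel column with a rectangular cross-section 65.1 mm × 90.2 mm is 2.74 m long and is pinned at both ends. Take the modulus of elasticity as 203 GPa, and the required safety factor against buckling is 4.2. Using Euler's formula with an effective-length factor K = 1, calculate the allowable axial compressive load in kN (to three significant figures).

Buckling occurs about the weak axis: I_min = h·b³/12 = 90.2×65.1³/12 = 2.074×10^6 mm⁴ (b = 65.1 mm is the smaller dimension).
Effective length L_e = KL = 1×2.74 m = 2740 mm.
Euler critical load P_cr = π²EI/L_e² = π²×203000×2.074×10^6/2740² = 553400 N.
P_allow = P_cr/n = 553400/4.2 = 131800 N.

P_allow = 132 kN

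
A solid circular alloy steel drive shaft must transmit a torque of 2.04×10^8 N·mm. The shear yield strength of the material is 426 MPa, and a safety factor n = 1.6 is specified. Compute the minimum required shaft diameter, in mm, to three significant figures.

Allowable shear stress τ_allow = 426/1.6 = 266.2 MPa.
For a solid shaft τ = 16T/(πd³), so d³ = 16T/(π τ_allow) = 16×2.0400×10^8/(π×266.2) = 3.902×10^6 mm³.
d = (3.902×10^6)^(1/3) = 157.4 mm.

d = 157 mm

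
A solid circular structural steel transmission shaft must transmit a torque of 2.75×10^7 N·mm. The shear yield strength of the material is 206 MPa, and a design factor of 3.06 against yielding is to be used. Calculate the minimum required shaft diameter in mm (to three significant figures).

Allowable shear stress τ_allow = 206/3.06 = 67.32 MPa.
For a solid shaft τ = 16T/(πd³), so d³ = 16T/(π τ_allow) = 16×2.7500×10^7/(π×67.32) = 2.080×10^6 mm³.
d = (2.080×10^6)^(1/3) = 127.7 mm.

d = 128 mm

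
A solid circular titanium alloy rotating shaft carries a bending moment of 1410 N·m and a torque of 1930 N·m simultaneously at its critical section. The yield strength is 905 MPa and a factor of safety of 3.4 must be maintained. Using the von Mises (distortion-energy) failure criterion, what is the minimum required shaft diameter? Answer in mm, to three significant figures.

σ_allow = σ_y/n = 905/3.4 = 266.2 MPa.
For a solid shaft σ_b = 32M/(πd³) and τ = 16T/(πd³), so the von Mises stress is σ' = (16/πd³)·√(4M²+3T²).
√(4M²+3T²) = √(4×(1.410×10^6)² + 3×(1.930×10^6)²) = 4.373×10^6 N·mm.
d³ = 16×4.373×10^6/(π×266.2) = 83680 mm³.
d = 43.74 mm.

d = 43.7 mm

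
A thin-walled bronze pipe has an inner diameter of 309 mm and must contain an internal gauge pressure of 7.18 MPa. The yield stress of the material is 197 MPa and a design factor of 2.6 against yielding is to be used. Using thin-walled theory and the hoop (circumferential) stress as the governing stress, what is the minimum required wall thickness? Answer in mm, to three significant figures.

t = 14.6 mm

σ_allow = 197/2.6 = 75.77 MPa.
Hoop stress σ_h = pD/(2t), so t = pD/(2σ_allow) = 7.18×309/(2×75.77) = 14.64 mm.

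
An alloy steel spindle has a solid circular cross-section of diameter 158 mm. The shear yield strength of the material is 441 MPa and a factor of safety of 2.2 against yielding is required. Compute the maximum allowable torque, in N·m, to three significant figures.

τ_allow = 441/2.2 = 200.5 MPa.
For a solid shaft T_allow = τ_allow·πd³/16; πd³/16 = π×158³/16 = 774500 mm³.
T_allow = 200.5×774500 = 1.552×10^8 N·mm = 155200 N·m.

T_allow = 1.55×10^5 N·m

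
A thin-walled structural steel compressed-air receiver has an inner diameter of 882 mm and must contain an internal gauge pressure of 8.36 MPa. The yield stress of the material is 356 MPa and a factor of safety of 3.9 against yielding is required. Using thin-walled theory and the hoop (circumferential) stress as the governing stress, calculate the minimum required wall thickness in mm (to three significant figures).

t = 40.4 mm

σ_allow = 356/3.9 = 91.28 MPa.
Hoop stress σ_h = pD/(2t), so t = pD/(2σ_allow) = 8.36×882/(2×91.28) = 40.39 mm.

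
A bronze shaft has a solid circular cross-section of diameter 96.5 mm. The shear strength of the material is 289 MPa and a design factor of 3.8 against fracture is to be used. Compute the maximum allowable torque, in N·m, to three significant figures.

T_allow = 13400 N·m

τ_allow = 289/3.8 = 76.05 MPa.
For a solid shaft T_allow = τ_allow·πd³/16; πd³/16 = π×96.5³/16 = 176400 mm³.
T_allow = 76.05×176400 = 1.342×10^7 N·mm = 13420 N·m.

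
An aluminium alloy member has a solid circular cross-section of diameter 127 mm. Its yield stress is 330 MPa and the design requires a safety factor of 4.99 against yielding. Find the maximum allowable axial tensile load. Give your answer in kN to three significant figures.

F_allow = 838 kN

σ_allow = 330/4.99 = 66.13 MPa.
A = πd²/4 = π×127²/4 = 12670 mm².
F_allow = σ_allow × A = 66.13×12670 = 837700 N.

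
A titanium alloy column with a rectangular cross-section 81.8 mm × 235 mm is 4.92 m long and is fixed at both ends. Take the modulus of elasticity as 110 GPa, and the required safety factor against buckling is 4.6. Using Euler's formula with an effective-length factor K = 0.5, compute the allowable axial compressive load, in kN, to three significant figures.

Buckling occurs about the weak axis: I_min = h·b³/12 = 235×81.8³/12 = 1.072×10^7 mm⁴ (b = 81.8 mm is the smaller dimension).
Effective length L_e = KL = 0.5×4.92 m = 2460 mm.
Euler critical load P_cr = π²EI/L_e² = π²×110000×1.072×10^7/2460² = 1.923×10^6 N.
P_allow = P_cr/n = 1.923×10^6/4.6 = 418000 N.

P_allow = 418 kN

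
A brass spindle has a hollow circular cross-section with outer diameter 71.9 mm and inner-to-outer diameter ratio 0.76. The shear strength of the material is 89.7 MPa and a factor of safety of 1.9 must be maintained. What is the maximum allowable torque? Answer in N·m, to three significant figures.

τ_allow = 89.7/1.9 = 47.21 MPa.
For a hollow shaft T_allow = τ_allow·πd_o³(1−k⁴)/16 with 1−k⁴ = 0.6664, so πd_o³(1−k⁴)/16 = 48630 mm³.
T_allow = 47.21×48630 = 2.296×10^6 N·mm = 2296 N·m.

T_allow = 2300 N·m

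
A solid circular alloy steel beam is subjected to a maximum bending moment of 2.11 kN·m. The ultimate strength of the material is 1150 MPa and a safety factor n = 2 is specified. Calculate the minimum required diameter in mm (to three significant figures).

d = 33.4 mm

σ_allow = 1150/2 = 575.0 MPa.
For a solid circular section σ = 32M/(πd³), so d³ = 32M/(π σ_allow) = 32×2110000/(π×575.0) = 37380 mm³.
d = 33.44 mm.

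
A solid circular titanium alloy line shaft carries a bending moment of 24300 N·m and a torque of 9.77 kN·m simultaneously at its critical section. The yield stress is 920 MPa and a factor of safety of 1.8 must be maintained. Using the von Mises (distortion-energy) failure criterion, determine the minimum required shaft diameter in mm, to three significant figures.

d = 80.0 mm

σ_allow = σ_y/n = 920/1.8 = 511.1 MPa.
For a solid shaft σ_b = 32M/(πd³) and τ = 16T/(πd³), so the von Mises stress is σ' = (16/πd³)·√(4M²+3T²).
√(4M²+3T²) = √(4×(2.430×10^7)² + 3×(9.770×10^6)²) = 5.146×10^7 N·mm.
d³ = 16×5.146×10^7/(π×511.1) = 512800 mm³.
d = 80.04 mm.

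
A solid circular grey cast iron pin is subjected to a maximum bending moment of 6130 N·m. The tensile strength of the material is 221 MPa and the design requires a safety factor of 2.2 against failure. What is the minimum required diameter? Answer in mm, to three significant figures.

σ_allow = 221/2.2 = 100.5 MPa.
For a solid circular section σ = 32M/(πd³), so d³ = 32M/(π σ_allow) = 32×6130000/(π×100.5) = 621600 mm³.
d = 85.34 mm.

d = 85.3 mm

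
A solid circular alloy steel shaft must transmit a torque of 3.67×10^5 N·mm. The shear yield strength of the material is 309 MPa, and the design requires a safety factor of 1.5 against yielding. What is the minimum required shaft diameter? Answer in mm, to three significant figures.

Allowable shear stress τ_allow = 309/1.5 = 206.0 MPa.
For a solid shaft τ = 16T/(πd³), so d³ = 16T/(π τ_allow) = 16×367000/(π×206.0) = 9073 mm³.
d = (9073)^(1/3) = 20.86 mm.

d = 20.9 mm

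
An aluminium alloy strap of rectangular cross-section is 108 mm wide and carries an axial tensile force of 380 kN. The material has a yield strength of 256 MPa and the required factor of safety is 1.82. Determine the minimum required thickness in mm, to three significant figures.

t = 25.0 mm

σ_allow = 256/1.82 = 140.7 MPa.
Required area A = F/σ_allow = 380000/140.7 = 2702 mm².
t = A/w = 2702/108 = 25.01 mm.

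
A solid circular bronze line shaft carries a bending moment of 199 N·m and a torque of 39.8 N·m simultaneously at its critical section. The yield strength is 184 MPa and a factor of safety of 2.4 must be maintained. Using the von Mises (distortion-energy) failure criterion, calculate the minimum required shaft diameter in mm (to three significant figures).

d = 29.9 mm

σ_allow = σ_y/n = 184/2.4 = 76.67 MPa.
For a solid shaft σ_b = 32M/(πd³) and τ = 16T/(πd³), so the von Mises stress is σ' = (16/πd³)·√(4M²+3T²).
√(4M²+3T²) = √(4×(199000)² + 3×(39800)²) = 403900 N·mm.
d³ = 16×403900/(π×76.67) = 26830 mm³.
d = 29.94 mm.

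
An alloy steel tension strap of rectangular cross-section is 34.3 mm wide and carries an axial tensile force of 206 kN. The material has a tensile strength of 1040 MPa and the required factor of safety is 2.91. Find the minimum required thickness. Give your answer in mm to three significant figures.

t = 16.8 mm

σ_allow = 1040/2.91 = 357.4 MPa.
Required area A = F/σ_allow = 206000/357.4 = 576.4 mm².
t = A/w = 576.4/34.3 = 16.80 mm.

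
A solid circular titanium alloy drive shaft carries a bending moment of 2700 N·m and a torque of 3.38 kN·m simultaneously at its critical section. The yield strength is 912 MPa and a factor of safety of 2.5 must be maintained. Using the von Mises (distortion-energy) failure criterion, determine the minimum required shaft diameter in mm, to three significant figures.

d = 48.1 mm

σ_allow = σ_y/n = 912/2.5 = 364.8 MPa.
For a solid shaft σ_b = 32M/(πd³) and τ = 16T/(πd³), so the von Mises stress is σ' = (16/πd³)·√(4M²+3T²).
√(4M²+3T²) = √(4×(2.700×10^6)² + 3×(3.380×10^6)²) = 7.964×10^6 N·mm.
d³ = 16×7.964×10^6/(π×364.8) = 111200 mm³.
d = 48.09 mm.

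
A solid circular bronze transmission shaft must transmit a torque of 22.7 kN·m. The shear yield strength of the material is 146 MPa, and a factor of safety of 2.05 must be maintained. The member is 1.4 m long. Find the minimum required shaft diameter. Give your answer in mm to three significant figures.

d = 118 mm

Allowable shear stress τ_allow = 146/2.05 = 71.22 MPa.
For a solid shaft τ = 16T/(πd³), so d³ = 16T/(π τ_allow) = 16×2.2700×10^7/(π×71.22) = 1.623×10^6 mm³.
d = (1.623×10^6)^(1/3) = 117.5 mm.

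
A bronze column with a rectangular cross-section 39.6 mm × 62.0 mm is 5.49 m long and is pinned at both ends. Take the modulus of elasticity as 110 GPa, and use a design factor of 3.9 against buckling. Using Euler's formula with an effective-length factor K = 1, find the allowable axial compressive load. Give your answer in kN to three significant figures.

P_allow = 2.96 kN

Buckling occurs about the weak axis: I_min = h·b³/12 = 62.0×39.6³/12 = 320800 mm⁴ (b = 39.6 mm is the smaller dimension).
Effective length L_e = KL = 1×5.49 m = 5490 mm.
Euler critical load P_cr = π²EI/L_e² = π²×110000×320800/5490² = 11560 N.
P_allow = P_cr/n = 11560/3.9 = 2963 N.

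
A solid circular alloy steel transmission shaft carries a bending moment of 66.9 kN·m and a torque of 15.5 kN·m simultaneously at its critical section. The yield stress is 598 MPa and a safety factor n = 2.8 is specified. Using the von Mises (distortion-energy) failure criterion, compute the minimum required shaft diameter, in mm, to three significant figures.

σ_allow = σ_y/n = 598/2.8 = 213.6 MPa.
For a solid shaft σ_b = 32M/(πd³) and τ = 16T/(πd³), so the von Mises stress is σ' = (16/πd³)·√(4M²+3T²).
√(4M²+3T²) = √(4×(6.690×10^7)² + 3×(1.550×10^7)²) = 1.365×10^8 N·mm.
d³ = 16×1.365×10^8/(π×213.6) = 3.254×10^6 mm³.
d = 148.2 mm.

d = 148 mm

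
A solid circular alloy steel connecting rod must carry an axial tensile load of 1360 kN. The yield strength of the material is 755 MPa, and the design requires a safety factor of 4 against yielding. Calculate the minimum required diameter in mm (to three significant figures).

Allowable stress σ_allow = 755/4 = 188.8 MPa.
Required area A = F/σ_allow = 1360000/188.8 = 7205 mm².
A = πd²/4 → d = √(4A/π) = 95.78 mm.

d = 95.8 mm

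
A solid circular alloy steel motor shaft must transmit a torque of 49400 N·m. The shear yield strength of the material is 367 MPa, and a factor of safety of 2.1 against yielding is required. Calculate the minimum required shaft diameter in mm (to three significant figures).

d = 113 mm

Allowable shear stress τ_allow = 367/2.1 = 174.8 MPa.
For a solid shaft τ = 16T/(πd³), so d³ = 16T/(π τ_allow) = 16×4.9400×10^7/(π×174.8) = 1.440×10^6 mm³.
d = (1.440×10^6)^(1/3) = 112.9 mm.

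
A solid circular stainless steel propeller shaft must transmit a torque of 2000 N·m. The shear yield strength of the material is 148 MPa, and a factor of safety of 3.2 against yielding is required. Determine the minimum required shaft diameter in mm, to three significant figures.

d = 60.4 mm

Allowable shear stress τ_allow = 148/3.2 = 46.25 MPa.
For a solid shaft τ = 16T/(πd³), so d³ = 16T/(π τ_allow) = 16×2000000/(π×46.25) = 220200 mm³.
d = (220200)^(1/3) = 60.39 mm.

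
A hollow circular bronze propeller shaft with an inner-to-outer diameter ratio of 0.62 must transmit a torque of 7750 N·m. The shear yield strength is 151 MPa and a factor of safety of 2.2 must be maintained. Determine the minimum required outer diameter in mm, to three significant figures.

τ_allow = 151/2.2 = 68.64 MPa.
For a hollow shaft τ = 16T/[πd_o³(1−k⁴)] with k = 0.62, so 1−k⁴ = 0.8522.
d_o³ = 16T/[π τ_allow (1−k⁴)] = 16×7750000/(π×68.64×0.8522) = 674800 mm³.
d_o = 87.71 mm.

d_o = 87.7 mm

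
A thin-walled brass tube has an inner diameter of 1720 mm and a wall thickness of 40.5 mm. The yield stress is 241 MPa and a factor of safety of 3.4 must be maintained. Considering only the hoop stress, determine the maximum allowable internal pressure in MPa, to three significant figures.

σ_allow = 241/3.4 = 70.88 MPa.
σ_h = pD/(2t) → p_allow = 2σ_allow t/D = 2×70.88×40.5/1720 = 3.338 MPa.

p_allow = 3.34 MPa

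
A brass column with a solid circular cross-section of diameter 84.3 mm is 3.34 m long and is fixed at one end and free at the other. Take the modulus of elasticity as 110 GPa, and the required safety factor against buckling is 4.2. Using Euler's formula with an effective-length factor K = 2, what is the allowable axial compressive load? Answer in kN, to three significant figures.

I = πd⁴/64 = π×84.3⁴/64 = 2.479×10^6 mm⁴.
Effective length L_e = KL = 2×3.34 m = 6680 mm.
Euler critical load P_cr = π²EI/L_e² = π²×110000×2.479×10^6/6680² = 60310 N.
P_allow = P_cr/n = 60310/4.2 = 14360 N.

P_allow = 14.4 kN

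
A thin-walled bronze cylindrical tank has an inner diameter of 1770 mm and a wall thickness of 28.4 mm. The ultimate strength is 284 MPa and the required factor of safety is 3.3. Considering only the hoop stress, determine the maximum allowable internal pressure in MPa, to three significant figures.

p_allow = 2.76 MPa

σ_allow = 284/3.3 = 86.06 MPa.
σ_h = pD/(2t) → p_allow = 2σ_allow t/D = 2×86.06×28.4/1770 = 2.762 MPa.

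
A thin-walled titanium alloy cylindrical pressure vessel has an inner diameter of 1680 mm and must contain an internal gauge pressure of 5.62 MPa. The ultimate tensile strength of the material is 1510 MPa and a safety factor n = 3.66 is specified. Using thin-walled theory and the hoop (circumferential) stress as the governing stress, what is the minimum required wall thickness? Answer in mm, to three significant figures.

σ_allow = 1510/3.66 = 412.6 MPa.
Hoop stress σ_h = pD/(2t), so t = pD/(2σ_allow) = 5.62×1680/(2×412.6) = 11.44 mm.

t = 11.4 mm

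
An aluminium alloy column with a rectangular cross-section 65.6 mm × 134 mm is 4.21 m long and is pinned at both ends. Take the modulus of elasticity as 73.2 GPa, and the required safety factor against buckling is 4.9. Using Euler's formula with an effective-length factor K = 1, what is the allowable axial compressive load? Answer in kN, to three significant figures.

P_allow = 26.2 kN

Buckling occurs about the weak axis: I_min = h·b³/12 = 134×65.6³/12 = 3.152×10^6 mm⁴ (b = 65.6 mm is the smaller dimension).
Effective length L_e = KL = 1×4.21 m = 4210 mm.
Euler critical load P_cr = π²EI/L_e² = π²×73200×3.152×10^6/4210² = 128500 N.
P_allow = P_cr/n = 128500/4.9 = 26220 N.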